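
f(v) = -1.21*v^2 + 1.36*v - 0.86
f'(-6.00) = 15.88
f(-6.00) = -52.58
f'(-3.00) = 8.62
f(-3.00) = -15.83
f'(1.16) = -1.45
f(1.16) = -0.91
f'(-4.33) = 11.84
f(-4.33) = -29.43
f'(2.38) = -4.40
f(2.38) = -4.48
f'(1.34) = -1.88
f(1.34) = -1.21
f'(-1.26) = 4.41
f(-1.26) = -4.49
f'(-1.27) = 4.43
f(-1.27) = -4.54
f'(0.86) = -0.72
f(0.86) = -0.59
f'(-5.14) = 13.80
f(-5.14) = -39.82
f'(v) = 1.36 - 2.42*v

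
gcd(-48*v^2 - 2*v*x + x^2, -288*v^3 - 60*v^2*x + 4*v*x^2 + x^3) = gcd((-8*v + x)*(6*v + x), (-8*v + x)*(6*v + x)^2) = -48*v^2 - 2*v*x + x^2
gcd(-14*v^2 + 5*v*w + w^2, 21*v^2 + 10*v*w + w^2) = 7*v + w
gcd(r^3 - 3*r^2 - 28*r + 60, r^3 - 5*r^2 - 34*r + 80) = r^2 + 3*r - 10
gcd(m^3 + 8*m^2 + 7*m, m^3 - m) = m^2 + m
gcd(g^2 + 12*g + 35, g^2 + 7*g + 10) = g + 5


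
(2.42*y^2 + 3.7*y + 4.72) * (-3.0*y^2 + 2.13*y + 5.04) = -7.26*y^4 - 5.9454*y^3 + 5.9178*y^2 + 28.7016*y + 23.7888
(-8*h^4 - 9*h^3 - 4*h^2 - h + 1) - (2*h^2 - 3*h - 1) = -8*h^4 - 9*h^3 - 6*h^2 + 2*h + 2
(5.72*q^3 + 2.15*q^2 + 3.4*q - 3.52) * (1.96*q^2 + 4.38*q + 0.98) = 11.2112*q^5 + 29.2676*q^4 + 21.6866*q^3 + 10.0998*q^2 - 12.0856*q - 3.4496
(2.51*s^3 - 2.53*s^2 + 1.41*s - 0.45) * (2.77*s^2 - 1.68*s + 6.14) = 6.9527*s^5 - 11.2249*s^4 + 23.5675*s^3 - 19.1495*s^2 + 9.4134*s - 2.763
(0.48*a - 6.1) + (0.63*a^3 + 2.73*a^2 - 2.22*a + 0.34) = 0.63*a^3 + 2.73*a^2 - 1.74*a - 5.76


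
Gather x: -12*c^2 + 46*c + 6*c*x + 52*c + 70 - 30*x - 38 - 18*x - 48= -12*c^2 + 98*c + x*(6*c - 48) - 16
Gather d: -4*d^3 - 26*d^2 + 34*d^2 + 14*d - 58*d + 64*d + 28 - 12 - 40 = -4*d^3 + 8*d^2 + 20*d - 24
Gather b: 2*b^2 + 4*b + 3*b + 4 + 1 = 2*b^2 + 7*b + 5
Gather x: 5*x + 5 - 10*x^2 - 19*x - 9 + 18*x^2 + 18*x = 8*x^2 + 4*x - 4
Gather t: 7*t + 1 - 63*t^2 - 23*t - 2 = -63*t^2 - 16*t - 1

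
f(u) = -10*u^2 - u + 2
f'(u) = -20*u - 1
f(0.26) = 1.06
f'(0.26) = -6.20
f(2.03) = -41.24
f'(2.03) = -41.60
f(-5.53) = -298.28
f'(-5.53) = 109.60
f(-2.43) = -54.62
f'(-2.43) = 47.60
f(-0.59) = -0.89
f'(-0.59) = 10.80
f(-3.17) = -95.32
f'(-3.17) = 62.40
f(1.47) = -21.08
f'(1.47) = -30.40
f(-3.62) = -125.42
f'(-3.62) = 71.40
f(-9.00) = -799.00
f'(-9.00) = 179.00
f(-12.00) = -1426.00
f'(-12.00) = 239.00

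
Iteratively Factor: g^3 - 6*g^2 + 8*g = (g - 4)*(g^2 - 2*g) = (g - 4)*(g - 2)*(g)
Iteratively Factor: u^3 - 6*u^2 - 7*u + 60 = (u + 3)*(u^2 - 9*u + 20) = (u - 4)*(u + 3)*(u - 5)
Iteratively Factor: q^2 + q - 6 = (q + 3)*(q - 2)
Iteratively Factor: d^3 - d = (d - 1)*(d^2 + d) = d*(d - 1)*(d + 1)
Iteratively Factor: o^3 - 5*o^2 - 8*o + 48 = (o + 3)*(o^2 - 8*o + 16) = (o - 4)*(o + 3)*(o - 4)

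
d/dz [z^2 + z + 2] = 2*z + 1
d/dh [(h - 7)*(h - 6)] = 2*h - 13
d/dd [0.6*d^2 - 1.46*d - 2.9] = 1.2*d - 1.46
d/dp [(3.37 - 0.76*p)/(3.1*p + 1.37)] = (-35.61342*p - 15.738834)/(3.1*p + 1.37)^3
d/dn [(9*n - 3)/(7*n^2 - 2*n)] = 3*(-21*n^2 + 14*n - 2)/(n^2*(49*n^2 - 28*n + 4))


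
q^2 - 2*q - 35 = (q - 7)*(q + 5)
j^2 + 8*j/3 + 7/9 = (j + 1/3)*(j + 7/3)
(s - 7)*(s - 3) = s^2 - 10*s + 21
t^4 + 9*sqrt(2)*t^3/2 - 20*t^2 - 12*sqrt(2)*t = t*(t - 2*sqrt(2))*(t + sqrt(2)/2)*(t + 6*sqrt(2))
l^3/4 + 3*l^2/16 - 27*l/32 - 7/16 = (l/4 + 1/2)*(l - 7/4)*(l + 1/2)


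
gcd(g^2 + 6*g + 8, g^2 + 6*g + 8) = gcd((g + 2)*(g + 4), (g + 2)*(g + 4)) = g^2 + 6*g + 8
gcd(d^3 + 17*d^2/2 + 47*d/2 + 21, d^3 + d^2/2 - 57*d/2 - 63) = d^2 + 13*d/2 + 21/2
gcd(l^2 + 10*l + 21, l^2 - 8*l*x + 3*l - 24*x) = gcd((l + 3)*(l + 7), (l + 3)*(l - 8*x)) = l + 3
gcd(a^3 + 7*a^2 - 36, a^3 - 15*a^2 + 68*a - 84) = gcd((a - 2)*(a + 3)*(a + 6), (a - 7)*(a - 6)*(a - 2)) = a - 2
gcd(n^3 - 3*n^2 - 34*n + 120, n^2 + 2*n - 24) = n^2 + 2*n - 24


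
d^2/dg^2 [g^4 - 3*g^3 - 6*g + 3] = 6*g*(2*g - 3)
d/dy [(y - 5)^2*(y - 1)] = (y - 5)*(3*y - 7)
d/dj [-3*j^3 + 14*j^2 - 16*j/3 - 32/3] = -9*j^2 + 28*j - 16/3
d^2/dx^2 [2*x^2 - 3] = 4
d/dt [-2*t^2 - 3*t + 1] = -4*t - 3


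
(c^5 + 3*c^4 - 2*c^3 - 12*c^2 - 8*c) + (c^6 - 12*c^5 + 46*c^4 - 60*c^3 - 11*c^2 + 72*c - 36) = c^6 - 11*c^5 + 49*c^4 - 62*c^3 - 23*c^2 + 64*c - 36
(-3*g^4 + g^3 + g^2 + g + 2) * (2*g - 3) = -6*g^5 + 11*g^4 - g^3 - g^2 + g - 6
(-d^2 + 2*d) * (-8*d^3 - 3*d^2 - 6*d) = 8*d^5 - 13*d^4 - 12*d^2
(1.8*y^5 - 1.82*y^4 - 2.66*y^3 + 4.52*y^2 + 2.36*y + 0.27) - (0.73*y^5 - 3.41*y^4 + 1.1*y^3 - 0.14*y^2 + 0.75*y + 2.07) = 1.07*y^5 + 1.59*y^4 - 3.76*y^3 + 4.66*y^2 + 1.61*y - 1.8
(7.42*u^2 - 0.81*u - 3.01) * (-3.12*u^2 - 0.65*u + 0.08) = -23.1504*u^4 - 2.2958*u^3 + 10.5113*u^2 + 1.8917*u - 0.2408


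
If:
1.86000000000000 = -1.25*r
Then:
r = -1.49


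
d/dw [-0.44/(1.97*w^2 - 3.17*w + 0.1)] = (1.7336*w - 1.3948)/(1.97*w^2 - 3.17*w + 0.1)^2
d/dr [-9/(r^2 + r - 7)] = 9*(2*r + 1)/(r^2 + r - 7)^2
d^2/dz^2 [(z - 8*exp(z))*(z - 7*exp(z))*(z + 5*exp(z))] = -10*z^2*exp(z) - 76*z*exp(2*z) - 40*z*exp(z) + 6*z + 2520*exp(3*z) - 76*exp(2*z) - 20*exp(z)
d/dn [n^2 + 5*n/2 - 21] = 2*n + 5/2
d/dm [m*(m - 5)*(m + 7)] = 3*m^2 + 4*m - 35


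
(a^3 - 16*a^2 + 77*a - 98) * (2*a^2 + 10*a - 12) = 2*a^5 - 22*a^4 - 18*a^3 + 766*a^2 - 1904*a + 1176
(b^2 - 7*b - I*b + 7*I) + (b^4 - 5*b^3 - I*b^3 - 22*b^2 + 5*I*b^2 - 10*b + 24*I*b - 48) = b^4 - 5*b^3 - I*b^3 - 21*b^2 + 5*I*b^2 - 17*b + 23*I*b - 48 + 7*I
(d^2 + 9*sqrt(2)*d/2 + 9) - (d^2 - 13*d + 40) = 9*sqrt(2)*d/2 + 13*d - 31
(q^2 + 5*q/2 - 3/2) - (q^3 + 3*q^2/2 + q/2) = -q^3 - q^2/2 + 2*q - 3/2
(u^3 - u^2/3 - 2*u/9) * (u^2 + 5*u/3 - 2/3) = u^5 + 4*u^4/3 - 13*u^3/9 - 4*u^2/27 + 4*u/27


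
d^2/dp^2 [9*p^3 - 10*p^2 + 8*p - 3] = 54*p - 20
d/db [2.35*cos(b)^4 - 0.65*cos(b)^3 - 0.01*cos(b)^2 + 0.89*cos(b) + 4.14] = (-9.4*cos(b)^3 + 1.95*cos(b)^2 + 0.02*cos(b) - 0.89)*sin(b)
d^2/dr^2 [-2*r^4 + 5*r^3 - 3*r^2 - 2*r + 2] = -24*r^2 + 30*r - 6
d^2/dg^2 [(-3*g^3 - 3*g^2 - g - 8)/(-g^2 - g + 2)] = 2*(7*g^3 + 24*g^2 + 66*g + 38)/(g^6 + 3*g^5 - 3*g^4 - 11*g^3 + 6*g^2 + 12*g - 8)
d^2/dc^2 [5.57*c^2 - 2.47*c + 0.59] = 11.1400000000000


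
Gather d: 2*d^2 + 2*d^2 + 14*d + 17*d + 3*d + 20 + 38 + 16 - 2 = 4*d^2 + 34*d + 72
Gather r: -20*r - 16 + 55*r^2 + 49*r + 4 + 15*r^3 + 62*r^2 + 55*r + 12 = 15*r^3 + 117*r^2 + 84*r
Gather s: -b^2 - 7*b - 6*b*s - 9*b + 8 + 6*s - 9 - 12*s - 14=-b^2 - 16*b + s*(-6*b - 6) - 15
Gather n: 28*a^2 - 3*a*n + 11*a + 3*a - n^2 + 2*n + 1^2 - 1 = 28*a^2 + 14*a - n^2 + n*(2 - 3*a)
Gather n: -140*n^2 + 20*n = -140*n^2 + 20*n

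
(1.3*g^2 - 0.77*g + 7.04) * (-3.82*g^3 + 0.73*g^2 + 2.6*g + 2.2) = -4.966*g^5 + 3.8904*g^4 - 24.0749*g^3 + 5.9972*g^2 + 16.61*g + 15.488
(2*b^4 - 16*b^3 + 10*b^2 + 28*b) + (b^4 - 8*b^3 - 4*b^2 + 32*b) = 3*b^4 - 24*b^3 + 6*b^2 + 60*b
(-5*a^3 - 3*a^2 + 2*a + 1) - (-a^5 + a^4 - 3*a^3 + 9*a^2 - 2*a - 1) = a^5 - a^4 - 2*a^3 - 12*a^2 + 4*a + 2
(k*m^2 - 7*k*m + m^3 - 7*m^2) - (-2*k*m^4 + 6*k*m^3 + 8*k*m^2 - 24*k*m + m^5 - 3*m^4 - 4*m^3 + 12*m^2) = 2*k*m^4 - 6*k*m^3 - 7*k*m^2 + 17*k*m - m^5 + 3*m^4 + 5*m^3 - 19*m^2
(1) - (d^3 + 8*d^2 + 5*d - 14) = -d^3 - 8*d^2 - 5*d + 15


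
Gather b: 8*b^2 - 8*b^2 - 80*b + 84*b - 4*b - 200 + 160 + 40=0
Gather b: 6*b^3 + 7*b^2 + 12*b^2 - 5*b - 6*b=6*b^3 + 19*b^2 - 11*b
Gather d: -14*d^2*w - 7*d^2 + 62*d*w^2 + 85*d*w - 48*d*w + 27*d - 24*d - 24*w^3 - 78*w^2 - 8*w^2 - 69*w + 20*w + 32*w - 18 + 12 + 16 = d^2*(-14*w - 7) + d*(62*w^2 + 37*w + 3) - 24*w^3 - 86*w^2 - 17*w + 10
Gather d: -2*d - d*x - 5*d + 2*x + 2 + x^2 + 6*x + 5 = d*(-x - 7) + x^2 + 8*x + 7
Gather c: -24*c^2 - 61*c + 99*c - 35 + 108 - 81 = -24*c^2 + 38*c - 8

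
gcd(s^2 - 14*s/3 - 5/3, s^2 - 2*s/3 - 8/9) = 1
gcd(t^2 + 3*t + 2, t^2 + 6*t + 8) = t + 2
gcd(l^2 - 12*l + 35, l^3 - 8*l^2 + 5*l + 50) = l - 5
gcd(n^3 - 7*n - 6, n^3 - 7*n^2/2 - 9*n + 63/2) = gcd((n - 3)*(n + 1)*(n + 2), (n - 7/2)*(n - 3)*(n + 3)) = n - 3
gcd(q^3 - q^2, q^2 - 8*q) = q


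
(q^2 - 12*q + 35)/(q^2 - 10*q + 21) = (q - 5)/(q - 3)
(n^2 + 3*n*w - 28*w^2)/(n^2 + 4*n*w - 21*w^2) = (-n + 4*w)/(-n + 3*w)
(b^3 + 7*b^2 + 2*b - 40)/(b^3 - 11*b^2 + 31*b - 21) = (b^3 + 7*b^2 + 2*b - 40)/(b^3 - 11*b^2 + 31*b - 21)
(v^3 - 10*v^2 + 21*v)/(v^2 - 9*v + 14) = v*(v - 3)/(v - 2)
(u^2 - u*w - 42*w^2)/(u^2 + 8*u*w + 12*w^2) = (u - 7*w)/(u + 2*w)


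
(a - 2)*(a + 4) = a^2 + 2*a - 8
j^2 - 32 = (j - 4*sqrt(2))*(j + 4*sqrt(2))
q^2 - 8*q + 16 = (q - 4)^2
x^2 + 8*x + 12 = (x + 2)*(x + 6)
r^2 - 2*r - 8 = (r - 4)*(r + 2)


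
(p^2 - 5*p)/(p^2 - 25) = p/(p + 5)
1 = 1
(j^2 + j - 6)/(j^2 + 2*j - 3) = (j - 2)/(j - 1)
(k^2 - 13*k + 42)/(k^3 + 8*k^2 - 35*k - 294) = (k - 7)/(k^2 + 14*k + 49)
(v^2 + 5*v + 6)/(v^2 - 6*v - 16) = (v + 3)/(v - 8)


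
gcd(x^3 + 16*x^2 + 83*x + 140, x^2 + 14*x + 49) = x + 7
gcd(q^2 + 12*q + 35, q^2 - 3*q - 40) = q + 5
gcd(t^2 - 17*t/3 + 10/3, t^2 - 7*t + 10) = t - 5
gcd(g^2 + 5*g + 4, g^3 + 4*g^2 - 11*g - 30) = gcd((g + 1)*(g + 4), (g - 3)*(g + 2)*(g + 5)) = 1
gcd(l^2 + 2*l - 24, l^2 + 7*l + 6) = l + 6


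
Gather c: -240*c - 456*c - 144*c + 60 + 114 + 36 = 210 - 840*c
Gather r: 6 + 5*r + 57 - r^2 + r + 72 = -r^2 + 6*r + 135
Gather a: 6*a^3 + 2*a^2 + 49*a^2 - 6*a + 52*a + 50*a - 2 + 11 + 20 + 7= 6*a^3 + 51*a^2 + 96*a + 36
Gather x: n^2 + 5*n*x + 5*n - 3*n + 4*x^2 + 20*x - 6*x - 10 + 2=n^2 + 2*n + 4*x^2 + x*(5*n + 14) - 8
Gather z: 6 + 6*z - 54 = 6*z - 48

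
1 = 1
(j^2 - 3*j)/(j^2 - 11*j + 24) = j/(j - 8)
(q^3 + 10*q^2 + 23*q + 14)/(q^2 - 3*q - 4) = (q^2 + 9*q + 14)/(q - 4)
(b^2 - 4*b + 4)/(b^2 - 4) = (b - 2)/(b + 2)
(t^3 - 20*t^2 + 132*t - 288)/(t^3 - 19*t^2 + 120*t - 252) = (t - 8)/(t - 7)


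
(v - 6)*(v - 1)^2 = v^3 - 8*v^2 + 13*v - 6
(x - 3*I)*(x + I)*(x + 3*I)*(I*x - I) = I*x^4 - x^3 - I*x^3 + x^2 + 9*I*x^2 - 9*x - 9*I*x + 9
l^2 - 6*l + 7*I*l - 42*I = (l - 6)*(l + 7*I)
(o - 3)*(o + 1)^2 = o^3 - o^2 - 5*o - 3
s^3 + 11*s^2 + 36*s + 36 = (s + 2)*(s + 3)*(s + 6)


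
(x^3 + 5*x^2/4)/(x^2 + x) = x*(4*x + 5)/(4*(x + 1))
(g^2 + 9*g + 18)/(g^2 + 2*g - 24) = (g + 3)/(g - 4)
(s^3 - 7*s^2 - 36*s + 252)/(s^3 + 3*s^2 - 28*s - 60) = (s^2 - 13*s + 42)/(s^2 - 3*s - 10)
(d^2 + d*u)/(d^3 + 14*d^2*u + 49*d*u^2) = (d + u)/(d^2 + 14*d*u + 49*u^2)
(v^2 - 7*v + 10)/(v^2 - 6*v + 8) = (v - 5)/(v - 4)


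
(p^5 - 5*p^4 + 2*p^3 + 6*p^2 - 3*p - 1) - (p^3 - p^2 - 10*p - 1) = p^5 - 5*p^4 + p^3 + 7*p^2 + 7*p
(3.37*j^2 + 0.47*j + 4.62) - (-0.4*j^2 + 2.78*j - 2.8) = 3.77*j^2 - 2.31*j + 7.42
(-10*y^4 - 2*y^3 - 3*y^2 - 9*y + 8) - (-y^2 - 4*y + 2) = -10*y^4 - 2*y^3 - 2*y^2 - 5*y + 6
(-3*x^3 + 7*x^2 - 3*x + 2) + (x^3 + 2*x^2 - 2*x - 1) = -2*x^3 + 9*x^2 - 5*x + 1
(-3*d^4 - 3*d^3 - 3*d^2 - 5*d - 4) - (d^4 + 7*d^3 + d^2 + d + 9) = -4*d^4 - 10*d^3 - 4*d^2 - 6*d - 13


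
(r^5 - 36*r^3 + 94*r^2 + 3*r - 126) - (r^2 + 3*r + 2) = r^5 - 36*r^3 + 93*r^2 - 128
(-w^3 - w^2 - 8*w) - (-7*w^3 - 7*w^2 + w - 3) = 6*w^3 + 6*w^2 - 9*w + 3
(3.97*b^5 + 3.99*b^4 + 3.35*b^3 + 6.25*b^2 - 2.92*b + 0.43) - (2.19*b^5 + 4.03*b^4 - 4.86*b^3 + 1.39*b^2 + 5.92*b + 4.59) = 1.78*b^5 - 0.04*b^4 + 8.21*b^3 + 4.86*b^2 - 8.84*b - 4.16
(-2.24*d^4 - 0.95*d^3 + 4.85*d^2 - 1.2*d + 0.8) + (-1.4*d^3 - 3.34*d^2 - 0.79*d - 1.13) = -2.24*d^4 - 2.35*d^3 + 1.51*d^2 - 1.99*d - 0.33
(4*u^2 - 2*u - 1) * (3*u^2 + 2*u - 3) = 12*u^4 + 2*u^3 - 19*u^2 + 4*u + 3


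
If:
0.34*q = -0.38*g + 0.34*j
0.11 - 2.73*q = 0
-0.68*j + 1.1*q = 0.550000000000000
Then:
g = -0.70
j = -0.74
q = 0.04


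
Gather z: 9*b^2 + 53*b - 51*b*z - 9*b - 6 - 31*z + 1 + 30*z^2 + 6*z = 9*b^2 + 44*b + 30*z^2 + z*(-51*b - 25) - 5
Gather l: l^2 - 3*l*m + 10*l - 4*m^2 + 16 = l^2 + l*(10 - 3*m) - 4*m^2 + 16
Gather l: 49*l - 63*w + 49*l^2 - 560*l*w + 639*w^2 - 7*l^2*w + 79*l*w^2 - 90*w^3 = l^2*(49 - 7*w) + l*(79*w^2 - 560*w + 49) - 90*w^3 + 639*w^2 - 63*w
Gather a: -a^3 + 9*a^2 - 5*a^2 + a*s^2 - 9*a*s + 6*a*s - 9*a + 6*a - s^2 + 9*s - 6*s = -a^3 + 4*a^2 + a*(s^2 - 3*s - 3) - s^2 + 3*s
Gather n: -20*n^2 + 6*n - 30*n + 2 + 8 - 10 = -20*n^2 - 24*n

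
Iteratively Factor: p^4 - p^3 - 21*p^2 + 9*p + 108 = (p + 3)*(p^3 - 4*p^2 - 9*p + 36) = (p + 3)^2*(p^2 - 7*p + 12) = (p - 3)*(p + 3)^2*(p - 4)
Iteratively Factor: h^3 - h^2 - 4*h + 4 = (h + 2)*(h^2 - 3*h + 2) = (h - 2)*(h + 2)*(h - 1)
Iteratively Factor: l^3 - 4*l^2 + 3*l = (l - 3)*(l^2 - l) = l*(l - 3)*(l - 1)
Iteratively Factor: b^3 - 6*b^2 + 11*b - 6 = (b - 1)*(b^2 - 5*b + 6) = (b - 2)*(b - 1)*(b - 3)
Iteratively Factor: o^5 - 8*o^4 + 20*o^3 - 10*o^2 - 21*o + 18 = (o - 3)*(o^4 - 5*o^3 + 5*o^2 + 5*o - 6) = (o - 3)*(o + 1)*(o^3 - 6*o^2 + 11*o - 6) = (o - 3)*(o - 1)*(o + 1)*(o^2 - 5*o + 6) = (o - 3)*(o - 2)*(o - 1)*(o + 1)*(o - 3)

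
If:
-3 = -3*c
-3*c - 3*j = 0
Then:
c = 1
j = -1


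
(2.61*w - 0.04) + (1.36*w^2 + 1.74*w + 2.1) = 1.36*w^2 + 4.35*w + 2.06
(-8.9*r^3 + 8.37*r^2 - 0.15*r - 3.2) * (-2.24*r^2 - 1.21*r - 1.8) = 19.936*r^5 - 7.9798*r^4 + 6.2283*r^3 - 7.7165*r^2 + 4.142*r + 5.76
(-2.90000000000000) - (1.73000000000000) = -4.63000000000000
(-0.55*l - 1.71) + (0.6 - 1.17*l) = -1.72*l - 1.11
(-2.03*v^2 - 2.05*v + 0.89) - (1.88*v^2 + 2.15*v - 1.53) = -3.91*v^2 - 4.2*v + 2.42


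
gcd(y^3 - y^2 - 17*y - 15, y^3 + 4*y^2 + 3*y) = y^2 + 4*y + 3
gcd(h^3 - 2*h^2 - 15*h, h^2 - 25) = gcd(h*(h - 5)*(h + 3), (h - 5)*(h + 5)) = h - 5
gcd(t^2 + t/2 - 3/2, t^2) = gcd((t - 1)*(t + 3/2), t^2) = 1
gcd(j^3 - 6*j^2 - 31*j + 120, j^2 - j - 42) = 1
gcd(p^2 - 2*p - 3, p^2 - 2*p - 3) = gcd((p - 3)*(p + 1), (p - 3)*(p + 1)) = p^2 - 2*p - 3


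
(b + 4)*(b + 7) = b^2 + 11*b + 28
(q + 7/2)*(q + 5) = q^2 + 17*q/2 + 35/2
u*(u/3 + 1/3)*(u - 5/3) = u^3/3 - 2*u^2/9 - 5*u/9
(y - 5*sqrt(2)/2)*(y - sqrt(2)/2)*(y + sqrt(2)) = y^3 - 2*sqrt(2)*y^2 - 7*y/2 + 5*sqrt(2)/2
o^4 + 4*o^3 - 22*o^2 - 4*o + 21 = (o - 3)*(o - 1)*(o + 1)*(o + 7)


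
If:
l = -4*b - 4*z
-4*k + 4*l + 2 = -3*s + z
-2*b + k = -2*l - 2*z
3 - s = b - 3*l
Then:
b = 11/95 - 77*z/95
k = 22/19 - 40*z/19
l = -72*z/95 - 44/95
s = 142/95 - 139*z/95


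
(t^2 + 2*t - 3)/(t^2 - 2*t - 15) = (t - 1)/(t - 5)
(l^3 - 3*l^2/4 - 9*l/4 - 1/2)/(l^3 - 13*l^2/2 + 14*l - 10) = (4*l^2 + 5*l + 1)/(2*(2*l^2 - 9*l + 10))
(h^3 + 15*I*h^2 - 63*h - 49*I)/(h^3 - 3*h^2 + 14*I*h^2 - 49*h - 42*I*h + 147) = (h + I)/(h - 3)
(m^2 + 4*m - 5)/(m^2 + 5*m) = (m - 1)/m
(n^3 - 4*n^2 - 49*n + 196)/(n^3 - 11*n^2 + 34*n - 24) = (n^2 - 49)/(n^2 - 7*n + 6)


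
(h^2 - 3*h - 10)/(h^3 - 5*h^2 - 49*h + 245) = (h + 2)/(h^2 - 49)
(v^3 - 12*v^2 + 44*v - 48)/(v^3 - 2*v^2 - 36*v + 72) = (v - 4)/(v + 6)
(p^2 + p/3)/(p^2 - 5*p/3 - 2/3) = p/(p - 2)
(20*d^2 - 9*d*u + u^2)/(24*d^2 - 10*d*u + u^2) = (-5*d + u)/(-6*d + u)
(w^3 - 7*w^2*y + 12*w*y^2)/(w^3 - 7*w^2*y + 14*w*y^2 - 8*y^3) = w*(w - 3*y)/(w^2 - 3*w*y + 2*y^2)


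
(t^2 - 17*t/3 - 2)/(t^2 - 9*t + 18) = (t + 1/3)/(t - 3)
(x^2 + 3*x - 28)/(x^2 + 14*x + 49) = (x - 4)/(x + 7)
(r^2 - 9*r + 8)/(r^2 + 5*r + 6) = (r^2 - 9*r + 8)/(r^2 + 5*r + 6)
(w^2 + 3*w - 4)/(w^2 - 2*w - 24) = (w - 1)/(w - 6)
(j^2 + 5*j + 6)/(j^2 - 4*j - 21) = (j + 2)/(j - 7)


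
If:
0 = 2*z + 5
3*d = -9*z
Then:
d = 15/2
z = -5/2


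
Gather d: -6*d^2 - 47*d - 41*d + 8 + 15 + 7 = -6*d^2 - 88*d + 30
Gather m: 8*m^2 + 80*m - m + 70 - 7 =8*m^2 + 79*m + 63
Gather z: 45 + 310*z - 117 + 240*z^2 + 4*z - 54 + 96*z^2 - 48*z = 336*z^2 + 266*z - 126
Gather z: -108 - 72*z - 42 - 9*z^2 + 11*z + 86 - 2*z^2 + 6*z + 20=-11*z^2 - 55*z - 44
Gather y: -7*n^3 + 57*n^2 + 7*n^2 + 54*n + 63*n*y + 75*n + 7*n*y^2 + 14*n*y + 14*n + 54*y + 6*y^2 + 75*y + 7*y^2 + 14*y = -7*n^3 + 64*n^2 + 143*n + y^2*(7*n + 13) + y*(77*n + 143)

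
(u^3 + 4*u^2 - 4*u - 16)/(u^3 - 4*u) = (u + 4)/u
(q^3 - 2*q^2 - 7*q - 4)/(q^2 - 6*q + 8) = (q^2 + 2*q + 1)/(q - 2)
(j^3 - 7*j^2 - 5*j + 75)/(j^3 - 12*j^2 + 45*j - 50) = (j + 3)/(j - 2)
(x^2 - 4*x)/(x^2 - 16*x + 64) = x*(x - 4)/(x^2 - 16*x + 64)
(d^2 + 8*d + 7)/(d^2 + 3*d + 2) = (d + 7)/(d + 2)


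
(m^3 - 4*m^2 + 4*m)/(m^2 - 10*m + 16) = m*(m - 2)/(m - 8)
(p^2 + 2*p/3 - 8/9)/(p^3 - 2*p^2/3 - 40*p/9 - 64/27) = 3*(3*p - 2)/(9*p^2 - 18*p - 16)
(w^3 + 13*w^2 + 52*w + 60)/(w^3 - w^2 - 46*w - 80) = (w + 6)/(w - 8)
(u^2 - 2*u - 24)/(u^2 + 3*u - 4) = (u - 6)/(u - 1)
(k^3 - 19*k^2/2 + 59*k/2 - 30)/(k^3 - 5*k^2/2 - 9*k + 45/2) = (k - 4)/(k + 3)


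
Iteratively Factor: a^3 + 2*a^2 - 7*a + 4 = (a - 1)*(a^2 + 3*a - 4) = (a - 1)*(a + 4)*(a - 1)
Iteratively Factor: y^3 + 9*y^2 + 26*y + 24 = (y + 2)*(y^2 + 7*y + 12) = (y + 2)*(y + 4)*(y + 3)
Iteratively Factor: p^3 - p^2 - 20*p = (p)*(p^2 - p - 20) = p*(p - 5)*(p + 4)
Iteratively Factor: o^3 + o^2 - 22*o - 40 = (o + 2)*(o^2 - o - 20) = (o - 5)*(o + 2)*(o + 4)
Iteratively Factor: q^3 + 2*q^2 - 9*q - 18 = (q - 3)*(q^2 + 5*q + 6) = (q - 3)*(q + 3)*(q + 2)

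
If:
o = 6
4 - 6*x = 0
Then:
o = 6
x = 2/3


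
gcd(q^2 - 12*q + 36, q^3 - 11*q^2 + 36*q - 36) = q - 6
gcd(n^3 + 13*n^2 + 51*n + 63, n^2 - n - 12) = n + 3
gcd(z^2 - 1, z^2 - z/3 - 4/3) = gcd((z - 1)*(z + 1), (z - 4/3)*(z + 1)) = z + 1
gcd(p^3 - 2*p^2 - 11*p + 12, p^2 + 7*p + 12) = p + 3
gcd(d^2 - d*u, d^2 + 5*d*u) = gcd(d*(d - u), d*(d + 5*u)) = d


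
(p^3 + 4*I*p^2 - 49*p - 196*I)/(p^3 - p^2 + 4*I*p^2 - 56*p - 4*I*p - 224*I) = (p - 7)/(p - 8)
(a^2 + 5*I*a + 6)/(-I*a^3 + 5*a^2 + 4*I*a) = (a^2 + 5*I*a + 6)/(a*(-I*a^2 + 5*a + 4*I))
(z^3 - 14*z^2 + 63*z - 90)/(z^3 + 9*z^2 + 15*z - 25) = (z^3 - 14*z^2 + 63*z - 90)/(z^3 + 9*z^2 + 15*z - 25)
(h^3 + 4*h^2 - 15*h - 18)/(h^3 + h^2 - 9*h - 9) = (h + 6)/(h + 3)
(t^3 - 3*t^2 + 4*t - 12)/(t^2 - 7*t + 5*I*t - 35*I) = (t^3 - 3*t^2 + 4*t - 12)/(t^2 + t*(-7 + 5*I) - 35*I)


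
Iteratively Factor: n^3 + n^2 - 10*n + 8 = (n - 2)*(n^2 + 3*n - 4) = (n - 2)*(n + 4)*(n - 1)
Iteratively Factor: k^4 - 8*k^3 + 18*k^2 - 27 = (k - 3)*(k^3 - 5*k^2 + 3*k + 9) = (k - 3)^2*(k^2 - 2*k - 3) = (k - 3)^2*(k + 1)*(k - 3)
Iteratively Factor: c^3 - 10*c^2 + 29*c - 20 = (c - 4)*(c^2 - 6*c + 5) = (c - 4)*(c - 1)*(c - 5)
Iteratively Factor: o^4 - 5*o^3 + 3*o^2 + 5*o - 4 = (o - 4)*(o^3 - o^2 - o + 1) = (o - 4)*(o + 1)*(o^2 - 2*o + 1) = (o - 4)*(o - 1)*(o + 1)*(o - 1)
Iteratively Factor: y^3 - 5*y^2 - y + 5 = (y + 1)*(y^2 - 6*y + 5) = (y - 5)*(y + 1)*(y - 1)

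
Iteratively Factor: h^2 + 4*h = (h + 4)*(h)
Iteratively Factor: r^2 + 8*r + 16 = (r + 4)*(r + 4)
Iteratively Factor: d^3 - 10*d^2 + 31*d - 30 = (d - 3)*(d^2 - 7*d + 10) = (d - 3)*(d - 2)*(d - 5)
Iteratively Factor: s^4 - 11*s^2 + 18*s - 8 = (s + 4)*(s^3 - 4*s^2 + 5*s - 2) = (s - 1)*(s + 4)*(s^2 - 3*s + 2) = (s - 2)*(s - 1)*(s + 4)*(s - 1)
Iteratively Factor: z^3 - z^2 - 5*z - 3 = (z + 1)*(z^2 - 2*z - 3) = (z - 3)*(z + 1)*(z + 1)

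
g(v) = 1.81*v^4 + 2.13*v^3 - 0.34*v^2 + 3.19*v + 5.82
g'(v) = 7.24*v^3 + 6.39*v^2 - 0.68*v + 3.19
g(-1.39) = 1.77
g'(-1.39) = -2.96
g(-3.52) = 175.36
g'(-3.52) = -231.01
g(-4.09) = 347.85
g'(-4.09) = -382.48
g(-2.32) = 22.43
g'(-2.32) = -51.25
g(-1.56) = 2.65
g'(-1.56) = -7.68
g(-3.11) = 97.86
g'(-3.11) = -150.67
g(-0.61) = 3.51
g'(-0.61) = 4.34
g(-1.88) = 7.08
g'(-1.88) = -21.05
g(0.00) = 5.82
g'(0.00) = 3.19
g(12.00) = 41207.94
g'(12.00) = 13425.91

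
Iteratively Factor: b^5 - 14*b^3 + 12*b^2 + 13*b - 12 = (b - 1)*(b^4 + b^3 - 13*b^2 - b + 12) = (b - 3)*(b - 1)*(b^3 + 4*b^2 - b - 4) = (b - 3)*(b - 1)*(b + 1)*(b^2 + 3*b - 4) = (b - 3)*(b - 1)^2*(b + 1)*(b + 4)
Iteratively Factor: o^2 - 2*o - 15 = (o + 3)*(o - 5)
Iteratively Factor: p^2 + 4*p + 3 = (p + 1)*(p + 3)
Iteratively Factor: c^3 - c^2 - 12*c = (c)*(c^2 - c - 12) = c*(c - 4)*(c + 3)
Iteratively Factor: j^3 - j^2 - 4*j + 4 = (j - 2)*(j^2 + j - 2) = (j - 2)*(j - 1)*(j + 2)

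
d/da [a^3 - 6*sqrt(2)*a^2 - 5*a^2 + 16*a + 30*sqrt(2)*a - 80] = 3*a^2 - 12*sqrt(2)*a - 10*a + 16 + 30*sqrt(2)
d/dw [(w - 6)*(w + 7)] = 2*w + 1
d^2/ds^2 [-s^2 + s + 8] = -2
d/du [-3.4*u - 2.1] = -3.40000000000000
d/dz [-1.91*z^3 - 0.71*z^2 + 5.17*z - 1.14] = -5.73*z^2 - 1.42*z + 5.17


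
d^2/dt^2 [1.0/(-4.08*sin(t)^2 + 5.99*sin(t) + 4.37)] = (-66.5856*sin(t)^4 + 73.3176*sin(t)^3 - 7.3201*sin(t)^2 - 120.4589*sin(t) + 107.4194)/(-4.08*sin(t)^2 + 5.99*sin(t) + 4.37)^3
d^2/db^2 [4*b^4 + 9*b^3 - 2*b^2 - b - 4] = 48*b^2 + 54*b - 4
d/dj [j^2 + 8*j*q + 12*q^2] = 2*j + 8*q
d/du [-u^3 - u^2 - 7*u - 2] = -3*u^2 - 2*u - 7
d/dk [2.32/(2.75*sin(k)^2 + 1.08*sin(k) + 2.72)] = -(12.76*sin(k) + 2.5056)*cos(k)/(2.75*sin(k)^2 + 1.08*sin(k) + 2.72)^2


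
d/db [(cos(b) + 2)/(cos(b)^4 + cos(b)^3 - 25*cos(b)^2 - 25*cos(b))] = (3*(1 - cos(2*b))^2 - 370*cos(b) - 26*cos(2*b) + 10*cos(3*b) - 238)*sin(b)/(4*(cos(b)^3 + cos(b)^2 - 25*cos(b) - 25)^2*cos(b)^2)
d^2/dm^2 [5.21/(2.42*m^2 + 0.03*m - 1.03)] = (-61.023688*m^2 - 0.756492*m + 5.21*(4.84*m + 0.03)*(9.68*m + 0.06) + 25.972892)/(2.42*m^2 + 0.03*m - 1.03)^3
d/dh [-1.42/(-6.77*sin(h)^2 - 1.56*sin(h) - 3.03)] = -(19.2268*sin(h) + 2.2152)*cos(h)/(6.77*sin(h)^2 + 1.56*sin(h) + 3.03)^2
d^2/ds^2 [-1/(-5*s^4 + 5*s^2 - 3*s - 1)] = 2*(5*(1 - 6*s^2)*(5*s^4 - 5*s^2 + 3*s + 1) + (20*s^3 - 10*s + 3)^2)/(5*s^4 - 5*s^2 + 3*s + 1)^3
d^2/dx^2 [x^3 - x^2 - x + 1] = 6*x - 2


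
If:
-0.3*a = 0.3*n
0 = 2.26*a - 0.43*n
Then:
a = 0.00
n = 0.00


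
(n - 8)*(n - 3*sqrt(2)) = n^2 - 8*n - 3*sqrt(2)*n + 24*sqrt(2)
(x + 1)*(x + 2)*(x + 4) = x^3 + 7*x^2 + 14*x + 8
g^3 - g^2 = g^2*(g - 1)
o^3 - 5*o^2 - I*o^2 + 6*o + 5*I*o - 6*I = (o - 3)*(o - 2)*(o - I)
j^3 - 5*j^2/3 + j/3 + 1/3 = (j - 1)^2*(j + 1/3)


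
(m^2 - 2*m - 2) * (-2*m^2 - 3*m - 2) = -2*m^4 + m^3 + 8*m^2 + 10*m + 4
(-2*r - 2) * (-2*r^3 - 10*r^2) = 4*r^4 + 24*r^3 + 20*r^2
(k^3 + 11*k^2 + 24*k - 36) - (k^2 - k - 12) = k^3 + 10*k^2 + 25*k - 24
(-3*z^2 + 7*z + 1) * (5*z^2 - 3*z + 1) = -15*z^4 + 44*z^3 - 19*z^2 + 4*z + 1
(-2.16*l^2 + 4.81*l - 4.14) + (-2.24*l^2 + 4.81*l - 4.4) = -4.4*l^2 + 9.62*l - 8.54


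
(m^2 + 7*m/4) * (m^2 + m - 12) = m^4 + 11*m^3/4 - 41*m^2/4 - 21*m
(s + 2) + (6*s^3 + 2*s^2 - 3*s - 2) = 6*s^3 + 2*s^2 - 2*s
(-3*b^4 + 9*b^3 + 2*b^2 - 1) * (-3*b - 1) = 9*b^5 - 24*b^4 - 15*b^3 - 2*b^2 + 3*b + 1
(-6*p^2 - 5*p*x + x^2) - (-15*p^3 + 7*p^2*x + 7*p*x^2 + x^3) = 15*p^3 - 7*p^2*x - 6*p^2 - 7*p*x^2 - 5*p*x - x^3 + x^2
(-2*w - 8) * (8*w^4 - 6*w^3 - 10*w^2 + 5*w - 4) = -16*w^5 - 52*w^4 + 68*w^3 + 70*w^2 - 32*w + 32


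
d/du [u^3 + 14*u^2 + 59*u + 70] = 3*u^2 + 28*u + 59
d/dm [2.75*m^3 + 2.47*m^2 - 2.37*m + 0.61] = 8.25*m^2 + 4.94*m - 2.37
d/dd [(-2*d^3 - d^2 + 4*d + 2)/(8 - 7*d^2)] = 2*(7*d^4 - 10*d^2 + 6*d + 16)/(49*d^4 - 112*d^2 + 64)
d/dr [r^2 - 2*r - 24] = 2*r - 2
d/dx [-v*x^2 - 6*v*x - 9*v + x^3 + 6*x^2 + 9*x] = -2*v*x - 6*v + 3*x^2 + 12*x + 9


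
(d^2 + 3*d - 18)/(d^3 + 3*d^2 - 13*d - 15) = (d + 6)/(d^2 + 6*d + 5)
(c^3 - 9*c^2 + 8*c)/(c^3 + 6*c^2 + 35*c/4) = 4*(c^2 - 9*c + 8)/(4*c^2 + 24*c + 35)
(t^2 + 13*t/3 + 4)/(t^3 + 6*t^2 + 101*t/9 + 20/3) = 3/(3*t + 5)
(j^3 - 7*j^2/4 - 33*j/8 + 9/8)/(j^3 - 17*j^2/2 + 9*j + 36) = (4*j^2 - 13*j + 3)/(4*(j^2 - 10*j + 24))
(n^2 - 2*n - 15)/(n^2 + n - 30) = (n + 3)/(n + 6)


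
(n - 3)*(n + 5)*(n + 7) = n^3 + 9*n^2 - n - 105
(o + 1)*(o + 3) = o^2 + 4*o + 3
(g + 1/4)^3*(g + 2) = g^4 + 11*g^3/4 + 27*g^2/16 + 25*g/64 + 1/32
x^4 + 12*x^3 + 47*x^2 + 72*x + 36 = (x + 1)*(x + 2)*(x + 3)*(x + 6)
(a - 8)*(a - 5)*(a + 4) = a^3 - 9*a^2 - 12*a + 160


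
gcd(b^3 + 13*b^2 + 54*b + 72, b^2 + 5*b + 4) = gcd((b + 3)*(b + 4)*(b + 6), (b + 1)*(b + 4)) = b + 4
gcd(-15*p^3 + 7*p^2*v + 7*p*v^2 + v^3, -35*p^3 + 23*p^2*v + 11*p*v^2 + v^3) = 5*p^2 - 4*p*v - v^2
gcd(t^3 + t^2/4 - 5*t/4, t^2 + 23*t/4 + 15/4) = 1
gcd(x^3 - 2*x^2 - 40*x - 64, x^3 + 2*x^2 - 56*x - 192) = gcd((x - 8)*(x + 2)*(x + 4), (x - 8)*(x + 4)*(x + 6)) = x^2 - 4*x - 32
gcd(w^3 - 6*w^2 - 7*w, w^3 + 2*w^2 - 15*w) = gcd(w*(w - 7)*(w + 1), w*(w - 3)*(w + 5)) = w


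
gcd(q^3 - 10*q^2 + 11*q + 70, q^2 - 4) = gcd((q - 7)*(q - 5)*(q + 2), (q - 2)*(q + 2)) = q + 2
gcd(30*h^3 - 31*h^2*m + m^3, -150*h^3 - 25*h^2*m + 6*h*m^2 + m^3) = 30*h^2 - h*m - m^2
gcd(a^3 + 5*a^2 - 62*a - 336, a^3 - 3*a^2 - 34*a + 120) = a + 6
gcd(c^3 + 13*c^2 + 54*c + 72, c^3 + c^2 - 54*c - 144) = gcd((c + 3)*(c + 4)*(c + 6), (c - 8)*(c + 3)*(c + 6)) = c^2 + 9*c + 18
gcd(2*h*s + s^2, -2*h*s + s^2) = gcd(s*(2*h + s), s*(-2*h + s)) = s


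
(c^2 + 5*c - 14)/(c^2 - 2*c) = (c + 7)/c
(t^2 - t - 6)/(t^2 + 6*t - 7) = (t^2 - t - 6)/(t^2 + 6*t - 7)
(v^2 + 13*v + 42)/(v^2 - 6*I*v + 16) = (v^2 + 13*v + 42)/(v^2 - 6*I*v + 16)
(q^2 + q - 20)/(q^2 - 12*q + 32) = (q + 5)/(q - 8)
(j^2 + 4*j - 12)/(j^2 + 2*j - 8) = (j + 6)/(j + 4)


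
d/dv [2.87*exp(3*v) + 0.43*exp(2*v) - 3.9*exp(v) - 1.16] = (8.61*exp(2*v) + 0.86*exp(v) - 3.9)*exp(v)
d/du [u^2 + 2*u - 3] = 2*u + 2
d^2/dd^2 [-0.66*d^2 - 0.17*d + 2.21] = -1.32000000000000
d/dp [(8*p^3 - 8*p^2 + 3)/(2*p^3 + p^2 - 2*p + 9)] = 2*(12*p^4 - 16*p^3 + 107*p^2 - 75*p + 3)/(4*p^6 + 4*p^5 - 7*p^4 + 32*p^3 + 22*p^2 - 36*p + 81)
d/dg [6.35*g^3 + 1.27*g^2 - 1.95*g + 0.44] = 19.05*g^2 + 2.54*g - 1.95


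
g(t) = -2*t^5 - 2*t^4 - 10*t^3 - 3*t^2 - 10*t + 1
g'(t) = -10*t^4 - 8*t^3 - 30*t^2 - 6*t - 10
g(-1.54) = 51.88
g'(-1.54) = -98.93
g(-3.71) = 1534.28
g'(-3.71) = -1886.65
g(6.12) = -22441.10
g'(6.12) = -17032.44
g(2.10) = -246.42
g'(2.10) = -423.47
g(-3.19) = 780.55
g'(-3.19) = -1071.98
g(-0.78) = 11.56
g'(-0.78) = -23.48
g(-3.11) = 698.66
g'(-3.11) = -976.36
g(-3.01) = 606.61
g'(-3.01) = -866.43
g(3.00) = -974.00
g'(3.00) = -1324.00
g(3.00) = -974.00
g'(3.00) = -1324.00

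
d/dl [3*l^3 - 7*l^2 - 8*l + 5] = 9*l^2 - 14*l - 8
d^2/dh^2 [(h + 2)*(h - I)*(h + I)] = 6*h + 4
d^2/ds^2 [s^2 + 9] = 2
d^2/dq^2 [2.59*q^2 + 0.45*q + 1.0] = 5.18000000000000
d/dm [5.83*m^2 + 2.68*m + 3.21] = 11.66*m + 2.68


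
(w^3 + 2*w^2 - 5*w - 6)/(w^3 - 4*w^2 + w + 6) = (w + 3)/(w - 3)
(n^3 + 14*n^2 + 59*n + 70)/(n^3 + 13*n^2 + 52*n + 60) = (n + 7)/(n + 6)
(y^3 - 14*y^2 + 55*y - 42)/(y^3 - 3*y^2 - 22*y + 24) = (y - 7)/(y + 4)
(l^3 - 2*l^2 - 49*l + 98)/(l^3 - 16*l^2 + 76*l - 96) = (l^2 - 49)/(l^2 - 14*l + 48)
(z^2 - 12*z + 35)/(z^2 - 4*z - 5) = (z - 7)/(z + 1)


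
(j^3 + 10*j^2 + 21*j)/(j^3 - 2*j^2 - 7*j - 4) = j*(j^2 + 10*j + 21)/(j^3 - 2*j^2 - 7*j - 4)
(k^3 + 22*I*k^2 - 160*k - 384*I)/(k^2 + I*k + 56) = (k^2 + 14*I*k - 48)/(k - 7*I)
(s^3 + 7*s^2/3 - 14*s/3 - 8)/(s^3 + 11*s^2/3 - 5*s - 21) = (3*s^2 - 2*s - 8)/(3*s^2 + 2*s - 21)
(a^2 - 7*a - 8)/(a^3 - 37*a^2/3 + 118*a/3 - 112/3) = 3*(a + 1)/(3*a^2 - 13*a + 14)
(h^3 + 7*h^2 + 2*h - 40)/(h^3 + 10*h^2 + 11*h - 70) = (h + 4)/(h + 7)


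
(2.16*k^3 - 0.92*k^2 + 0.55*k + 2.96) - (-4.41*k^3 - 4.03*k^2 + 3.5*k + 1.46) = 6.57*k^3 + 3.11*k^2 - 2.95*k + 1.5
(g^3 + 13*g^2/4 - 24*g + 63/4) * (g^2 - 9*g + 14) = g^5 - 23*g^4/4 - 157*g^3/4 + 1109*g^2/4 - 1911*g/4 + 441/2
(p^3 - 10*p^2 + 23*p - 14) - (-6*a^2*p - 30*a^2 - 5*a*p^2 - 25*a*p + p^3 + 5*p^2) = 6*a^2*p + 30*a^2 + 5*a*p^2 + 25*a*p - 15*p^2 + 23*p - 14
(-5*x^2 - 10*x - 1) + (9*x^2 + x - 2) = 4*x^2 - 9*x - 3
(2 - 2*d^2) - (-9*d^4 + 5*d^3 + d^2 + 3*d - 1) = 9*d^4 - 5*d^3 - 3*d^2 - 3*d + 3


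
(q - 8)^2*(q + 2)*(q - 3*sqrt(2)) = q^4 - 14*q^3 - 3*sqrt(2)*q^3 + 32*q^2 + 42*sqrt(2)*q^2 - 96*sqrt(2)*q + 128*q - 384*sqrt(2)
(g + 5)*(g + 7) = g^2 + 12*g + 35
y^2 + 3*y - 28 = (y - 4)*(y + 7)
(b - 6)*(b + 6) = b^2 - 36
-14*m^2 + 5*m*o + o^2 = (-2*m + o)*(7*m + o)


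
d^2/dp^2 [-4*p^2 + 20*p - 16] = -8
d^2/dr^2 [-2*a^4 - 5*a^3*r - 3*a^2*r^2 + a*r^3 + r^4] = -6*a^2 + 6*a*r + 12*r^2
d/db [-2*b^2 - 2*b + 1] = -4*b - 2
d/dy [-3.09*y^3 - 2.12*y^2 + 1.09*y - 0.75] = -9.27*y^2 - 4.24*y + 1.09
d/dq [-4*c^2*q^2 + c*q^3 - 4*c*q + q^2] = -8*c^2*q + 3*c*q^2 - 4*c + 2*q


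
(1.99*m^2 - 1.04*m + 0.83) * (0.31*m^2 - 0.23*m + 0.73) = 0.6169*m^4 - 0.7801*m^3 + 1.9492*m^2 - 0.9501*m + 0.6059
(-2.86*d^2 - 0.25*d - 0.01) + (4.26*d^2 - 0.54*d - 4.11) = 1.4*d^2 - 0.79*d - 4.12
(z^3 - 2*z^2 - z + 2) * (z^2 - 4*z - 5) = z^5 - 6*z^4 + 2*z^3 + 16*z^2 - 3*z - 10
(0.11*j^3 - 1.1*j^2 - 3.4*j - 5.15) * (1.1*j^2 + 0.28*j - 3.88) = 0.121*j^5 - 1.1792*j^4 - 4.4748*j^3 - 2.349*j^2 + 11.75*j + 19.982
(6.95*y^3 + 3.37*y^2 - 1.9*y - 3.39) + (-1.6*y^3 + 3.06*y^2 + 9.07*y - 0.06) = 5.35*y^3 + 6.43*y^2 + 7.17*y - 3.45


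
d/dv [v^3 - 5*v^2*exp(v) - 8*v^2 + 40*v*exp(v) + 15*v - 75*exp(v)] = -5*v^2*exp(v) + 3*v^2 + 30*v*exp(v) - 16*v - 35*exp(v) + 15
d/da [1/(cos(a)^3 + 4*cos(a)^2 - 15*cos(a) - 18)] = (3*cos(a)^2 + 8*cos(a) - 15)*sin(a)/(cos(a)^3 + 4*cos(a)^2 - 15*cos(a) - 18)^2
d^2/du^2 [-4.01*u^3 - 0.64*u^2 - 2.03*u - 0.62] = -24.06*u - 1.28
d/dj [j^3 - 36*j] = 3*j^2 - 36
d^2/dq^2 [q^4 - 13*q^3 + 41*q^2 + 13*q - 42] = 12*q^2 - 78*q + 82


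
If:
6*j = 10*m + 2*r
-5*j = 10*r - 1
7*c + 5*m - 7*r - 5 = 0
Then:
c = 2*r + 22/35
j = 1/5 - 2*r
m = 3/25 - 7*r/5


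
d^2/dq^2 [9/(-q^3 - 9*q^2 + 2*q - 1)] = 18*(3*(q + 3)*(q^3 + 9*q^2 - 2*q + 1) - (3*q^2 + 18*q - 2)^2)/(q^3 + 9*q^2 - 2*q + 1)^3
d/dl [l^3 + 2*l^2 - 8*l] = 3*l^2 + 4*l - 8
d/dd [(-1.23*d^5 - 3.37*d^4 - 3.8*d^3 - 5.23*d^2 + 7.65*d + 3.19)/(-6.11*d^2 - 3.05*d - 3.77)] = (22.5459*d^6 + 56.1874*d^5 + 77.239*d^4 + 73.9996*d^3 + 105.671*d^2 + 78.416*d - 19.111)/(37.3321*d^4 + 37.271*d^3 + 55.3719*d^2 + 22.997*d + 14.2129)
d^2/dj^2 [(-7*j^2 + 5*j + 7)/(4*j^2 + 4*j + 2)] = 3*(16*j^3 + 42*j^2 + 18*j - 1)/(8*j^6 + 24*j^5 + 36*j^4 + 32*j^3 + 18*j^2 + 6*j + 1)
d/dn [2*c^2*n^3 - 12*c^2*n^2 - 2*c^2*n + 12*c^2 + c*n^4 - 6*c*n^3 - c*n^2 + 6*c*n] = 2*c*(3*c*n^2 - 12*c*n - c + 2*n^3 - 9*n^2 - n + 3)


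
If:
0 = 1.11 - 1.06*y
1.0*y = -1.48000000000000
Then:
No Solution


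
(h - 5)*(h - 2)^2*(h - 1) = h^4 - 10*h^3 + 33*h^2 - 44*h + 20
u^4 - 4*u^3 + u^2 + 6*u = u*(u - 3)*(u - 2)*(u + 1)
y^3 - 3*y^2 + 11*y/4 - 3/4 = (y - 3/2)*(y - 1)*(y - 1/2)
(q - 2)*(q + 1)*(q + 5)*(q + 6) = q^4 + 10*q^3 + 17*q^2 - 52*q - 60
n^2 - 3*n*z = n*(n - 3*z)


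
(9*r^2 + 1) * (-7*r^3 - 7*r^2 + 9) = -63*r^5 - 63*r^4 - 7*r^3 + 74*r^2 + 9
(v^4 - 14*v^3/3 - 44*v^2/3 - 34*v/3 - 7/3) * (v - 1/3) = v^5 - 5*v^4 - 118*v^3/9 - 58*v^2/9 + 13*v/9 + 7/9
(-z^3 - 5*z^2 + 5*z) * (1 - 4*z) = 4*z^4 + 19*z^3 - 25*z^2 + 5*z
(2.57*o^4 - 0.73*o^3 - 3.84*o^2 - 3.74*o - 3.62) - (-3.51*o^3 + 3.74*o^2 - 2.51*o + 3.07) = 2.57*o^4 + 2.78*o^3 - 7.58*o^2 - 1.23*o - 6.69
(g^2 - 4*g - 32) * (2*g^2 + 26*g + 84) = 2*g^4 + 18*g^3 - 84*g^2 - 1168*g - 2688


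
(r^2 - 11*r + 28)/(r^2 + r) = (r^2 - 11*r + 28)/(r*(r + 1))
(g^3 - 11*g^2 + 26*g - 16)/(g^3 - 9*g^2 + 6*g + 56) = (g^3 - 11*g^2 + 26*g - 16)/(g^3 - 9*g^2 + 6*g + 56)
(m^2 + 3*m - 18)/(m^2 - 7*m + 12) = (m + 6)/(m - 4)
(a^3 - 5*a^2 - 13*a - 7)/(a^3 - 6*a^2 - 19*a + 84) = (a^2 + 2*a + 1)/(a^2 + a - 12)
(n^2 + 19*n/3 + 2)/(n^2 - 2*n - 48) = (n + 1/3)/(n - 8)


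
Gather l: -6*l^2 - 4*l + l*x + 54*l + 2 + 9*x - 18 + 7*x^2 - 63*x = -6*l^2 + l*(x + 50) + 7*x^2 - 54*x - 16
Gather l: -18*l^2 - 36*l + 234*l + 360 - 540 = -18*l^2 + 198*l - 180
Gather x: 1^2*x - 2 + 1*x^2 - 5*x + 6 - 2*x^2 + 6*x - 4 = -x^2 + 2*x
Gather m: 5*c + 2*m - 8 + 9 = 5*c + 2*m + 1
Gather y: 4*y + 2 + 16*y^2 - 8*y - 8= 16*y^2 - 4*y - 6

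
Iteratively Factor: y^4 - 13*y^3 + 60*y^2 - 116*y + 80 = (y - 5)*(y^3 - 8*y^2 + 20*y - 16) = (y - 5)*(y - 4)*(y^2 - 4*y + 4) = (y - 5)*(y - 4)*(y - 2)*(y - 2)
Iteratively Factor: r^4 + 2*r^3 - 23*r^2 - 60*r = (r)*(r^3 + 2*r^2 - 23*r - 60) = r*(r - 5)*(r^2 + 7*r + 12) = r*(r - 5)*(r + 3)*(r + 4)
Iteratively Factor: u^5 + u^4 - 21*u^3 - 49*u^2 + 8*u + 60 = (u - 5)*(u^4 + 6*u^3 + 9*u^2 - 4*u - 12) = (u - 5)*(u + 2)*(u^3 + 4*u^2 + u - 6) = (u - 5)*(u + 2)*(u + 3)*(u^2 + u - 2) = (u - 5)*(u + 2)^2*(u + 3)*(u - 1)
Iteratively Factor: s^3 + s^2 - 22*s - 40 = (s + 4)*(s^2 - 3*s - 10) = (s - 5)*(s + 4)*(s + 2)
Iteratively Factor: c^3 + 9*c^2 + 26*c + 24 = (c + 3)*(c^2 + 6*c + 8) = (c + 3)*(c + 4)*(c + 2)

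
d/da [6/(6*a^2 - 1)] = -72*a/(6*a^2 - 1)^2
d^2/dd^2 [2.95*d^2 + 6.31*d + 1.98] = 5.90000000000000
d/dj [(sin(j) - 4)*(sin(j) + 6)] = 2*(sin(j) + 1)*cos(j)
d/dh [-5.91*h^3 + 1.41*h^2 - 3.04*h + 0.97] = -17.73*h^2 + 2.82*h - 3.04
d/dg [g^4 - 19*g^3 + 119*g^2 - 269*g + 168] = 4*g^3 - 57*g^2 + 238*g - 269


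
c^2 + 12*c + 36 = (c + 6)^2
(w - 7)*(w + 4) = w^2 - 3*w - 28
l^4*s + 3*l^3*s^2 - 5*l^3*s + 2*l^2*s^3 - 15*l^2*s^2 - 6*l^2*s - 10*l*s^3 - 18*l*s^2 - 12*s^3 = (l - 6)*(l + s)*(l + 2*s)*(l*s + s)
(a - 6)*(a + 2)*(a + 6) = a^3 + 2*a^2 - 36*a - 72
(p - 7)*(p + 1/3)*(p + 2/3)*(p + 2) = p^4 - 4*p^3 - 169*p^2/9 - 136*p/9 - 28/9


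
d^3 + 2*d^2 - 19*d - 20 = (d - 4)*(d + 1)*(d + 5)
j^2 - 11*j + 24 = (j - 8)*(j - 3)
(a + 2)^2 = a^2 + 4*a + 4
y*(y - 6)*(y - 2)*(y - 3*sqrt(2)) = y^4 - 8*y^3 - 3*sqrt(2)*y^3 + 12*y^2 + 24*sqrt(2)*y^2 - 36*sqrt(2)*y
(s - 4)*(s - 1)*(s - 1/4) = s^3 - 21*s^2/4 + 21*s/4 - 1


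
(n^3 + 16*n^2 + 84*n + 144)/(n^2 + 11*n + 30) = (n^2 + 10*n + 24)/(n + 5)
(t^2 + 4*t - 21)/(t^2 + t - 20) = (t^2 + 4*t - 21)/(t^2 + t - 20)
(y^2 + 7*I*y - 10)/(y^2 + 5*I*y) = (y + 2*I)/y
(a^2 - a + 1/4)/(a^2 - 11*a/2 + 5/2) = (a - 1/2)/(a - 5)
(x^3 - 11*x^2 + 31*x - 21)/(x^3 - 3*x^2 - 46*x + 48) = (x^2 - 10*x + 21)/(x^2 - 2*x - 48)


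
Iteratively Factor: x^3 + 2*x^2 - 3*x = (x + 3)*(x^2 - x) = x*(x + 3)*(x - 1)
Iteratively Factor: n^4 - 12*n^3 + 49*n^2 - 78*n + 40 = (n - 1)*(n^3 - 11*n^2 + 38*n - 40) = (n - 5)*(n - 1)*(n^2 - 6*n + 8) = (n - 5)*(n - 4)*(n - 1)*(n - 2)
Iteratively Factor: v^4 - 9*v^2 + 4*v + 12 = (v - 2)*(v^3 + 2*v^2 - 5*v - 6) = (v - 2)*(v + 1)*(v^2 + v - 6) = (v - 2)*(v + 1)*(v + 3)*(v - 2)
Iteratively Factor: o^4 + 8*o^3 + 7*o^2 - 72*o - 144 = (o + 4)*(o^3 + 4*o^2 - 9*o - 36) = (o + 4)^2*(o^2 - 9) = (o + 3)*(o + 4)^2*(o - 3)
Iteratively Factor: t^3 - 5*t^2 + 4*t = (t - 4)*(t^2 - t) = (t - 4)*(t - 1)*(t)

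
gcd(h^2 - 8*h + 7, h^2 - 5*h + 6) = 1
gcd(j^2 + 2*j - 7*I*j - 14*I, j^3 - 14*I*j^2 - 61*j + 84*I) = j - 7*I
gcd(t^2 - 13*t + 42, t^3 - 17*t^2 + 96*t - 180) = t - 6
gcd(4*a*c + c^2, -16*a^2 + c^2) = 4*a + c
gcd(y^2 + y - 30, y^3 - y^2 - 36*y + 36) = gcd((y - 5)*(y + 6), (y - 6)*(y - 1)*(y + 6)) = y + 6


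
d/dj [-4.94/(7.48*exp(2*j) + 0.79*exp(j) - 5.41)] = (73.9024*exp(j) + 3.9026)*exp(j)/(7.48*exp(2*j) + 0.79*exp(j) - 5.41)^2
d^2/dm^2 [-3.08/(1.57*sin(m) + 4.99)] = (7.591892*sin(m)^2 - 24.129644*sin(m) - 15.183784)/(1.57*sin(m) + 4.99)^3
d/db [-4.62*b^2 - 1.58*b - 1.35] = -9.24*b - 1.58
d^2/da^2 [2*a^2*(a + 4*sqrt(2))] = 12*a + 16*sqrt(2)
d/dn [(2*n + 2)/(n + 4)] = 6/(n + 4)^2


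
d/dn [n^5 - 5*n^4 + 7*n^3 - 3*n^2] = n*(5*n^3 - 20*n^2 + 21*n - 6)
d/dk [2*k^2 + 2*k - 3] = 4*k + 2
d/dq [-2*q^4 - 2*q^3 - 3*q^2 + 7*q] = -8*q^3 - 6*q^2 - 6*q + 7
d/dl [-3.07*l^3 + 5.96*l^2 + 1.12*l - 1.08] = -9.21*l^2 + 11.92*l + 1.12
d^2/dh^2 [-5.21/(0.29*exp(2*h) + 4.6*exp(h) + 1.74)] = (-5.21*(0.58*exp(h) + 4.6)*(1.16*exp(h) + 9.2)*exp(h) + (6.0436*exp(h) + 23.966)*(0.29*exp(2*h) + 4.6*exp(h) + 1.74))*exp(h)/(0.29*exp(2*h) + 4.6*exp(h) + 1.74)^3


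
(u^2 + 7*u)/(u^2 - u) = (u + 7)/(u - 1)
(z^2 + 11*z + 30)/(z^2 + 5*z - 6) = (z + 5)/(z - 1)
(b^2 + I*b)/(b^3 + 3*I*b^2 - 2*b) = 1/(b + 2*I)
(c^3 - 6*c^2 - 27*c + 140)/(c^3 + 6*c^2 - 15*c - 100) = (c - 7)/(c + 5)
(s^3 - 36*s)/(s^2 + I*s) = (s^2 - 36)/(s + I)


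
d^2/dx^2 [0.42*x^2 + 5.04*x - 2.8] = 0.840000000000000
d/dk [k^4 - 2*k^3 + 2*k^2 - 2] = 2*k*(2*k^2 - 3*k + 2)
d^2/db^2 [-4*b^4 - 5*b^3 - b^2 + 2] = -48*b^2 - 30*b - 2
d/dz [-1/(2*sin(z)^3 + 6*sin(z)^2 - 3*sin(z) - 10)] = 3*(4*sin(z) - cos(2*z))*cos(z)/(2*sin(z)^3 + 6*sin(z)^2 - 3*sin(z) - 10)^2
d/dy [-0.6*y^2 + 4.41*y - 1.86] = 4.41 - 1.2*y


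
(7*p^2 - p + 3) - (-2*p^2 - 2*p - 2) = 9*p^2 + p + 5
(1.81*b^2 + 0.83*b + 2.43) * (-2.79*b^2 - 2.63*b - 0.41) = -5.0499*b^4 - 7.076*b^3 - 9.7047*b^2 - 6.7312*b - 0.9963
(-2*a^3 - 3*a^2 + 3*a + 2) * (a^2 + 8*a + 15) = -2*a^5 - 19*a^4 - 51*a^3 - 19*a^2 + 61*a + 30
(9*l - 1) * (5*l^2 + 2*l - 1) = 45*l^3 + 13*l^2 - 11*l + 1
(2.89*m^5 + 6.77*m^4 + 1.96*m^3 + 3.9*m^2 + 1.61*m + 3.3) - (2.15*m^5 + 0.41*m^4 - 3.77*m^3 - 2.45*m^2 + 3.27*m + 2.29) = 0.74*m^5 + 6.36*m^4 + 5.73*m^3 + 6.35*m^2 - 1.66*m + 1.01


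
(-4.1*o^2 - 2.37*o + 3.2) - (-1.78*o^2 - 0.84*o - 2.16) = -2.32*o^2 - 1.53*o + 5.36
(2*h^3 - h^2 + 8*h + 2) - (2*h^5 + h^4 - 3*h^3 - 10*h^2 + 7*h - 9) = -2*h^5 - h^4 + 5*h^3 + 9*h^2 + h + 11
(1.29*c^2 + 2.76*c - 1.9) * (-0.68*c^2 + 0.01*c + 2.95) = -0.8772*c^4 - 1.8639*c^3 + 5.1251*c^2 + 8.123*c - 5.605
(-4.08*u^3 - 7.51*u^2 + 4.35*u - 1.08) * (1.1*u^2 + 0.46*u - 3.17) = -4.488*u^5 - 10.1378*u^4 + 14.264*u^3 + 24.6197*u^2 - 14.2863*u + 3.4236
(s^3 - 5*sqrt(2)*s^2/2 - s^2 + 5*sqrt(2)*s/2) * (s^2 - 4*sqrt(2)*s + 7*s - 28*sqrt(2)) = s^5 - 13*sqrt(2)*s^4/2 + 6*s^4 - 39*sqrt(2)*s^3 + 13*s^3 + 91*sqrt(2)*s^2/2 + 120*s^2 - 140*s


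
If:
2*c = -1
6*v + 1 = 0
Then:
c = -1/2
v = -1/6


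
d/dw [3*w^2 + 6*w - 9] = 6*w + 6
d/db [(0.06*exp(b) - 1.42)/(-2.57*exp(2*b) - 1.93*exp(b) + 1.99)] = (0.1542*exp(2*b) - 7.2988*exp(b) - 2.6212)*exp(b)/(6.6049*exp(4*b) + 9.9202*exp(3*b) - 6.5037*exp(2*b) - 7.6814*exp(b) + 3.9601)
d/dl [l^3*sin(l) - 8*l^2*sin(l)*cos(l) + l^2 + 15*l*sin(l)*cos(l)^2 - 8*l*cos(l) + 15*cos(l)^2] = l^3*cos(l) + 3*l^2*sin(l) - 8*l^2*cos(2*l) + 8*l*sin(l) - 8*l*sin(2*l) + 15*l*cos(l)/4 + 45*l*cos(3*l)/4 + 2*l + 15*sin(l)/4 - 15*sin(2*l) + 15*sin(3*l)/4 - 8*cos(l)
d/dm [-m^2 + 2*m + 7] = 2 - 2*m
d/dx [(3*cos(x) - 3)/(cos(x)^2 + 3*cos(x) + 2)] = 3*(cos(x)^2 - 2*cos(x) - 5)*sin(x)/(cos(x)^2 + 3*cos(x) + 2)^2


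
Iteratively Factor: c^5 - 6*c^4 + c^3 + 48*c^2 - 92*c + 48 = (c - 4)*(c^4 - 2*c^3 - 7*c^2 + 20*c - 12) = (c - 4)*(c - 2)*(c^3 - 7*c + 6) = (c - 4)*(c - 2)*(c + 3)*(c^2 - 3*c + 2) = (c - 4)*(c - 2)*(c - 1)*(c + 3)*(c - 2)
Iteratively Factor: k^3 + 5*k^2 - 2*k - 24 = (k + 4)*(k^2 + k - 6) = (k + 3)*(k + 4)*(k - 2)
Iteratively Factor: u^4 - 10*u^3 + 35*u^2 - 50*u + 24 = (u - 3)*(u^3 - 7*u^2 + 14*u - 8) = (u - 4)*(u - 3)*(u^2 - 3*u + 2) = (u - 4)*(u - 3)*(u - 1)*(u - 2)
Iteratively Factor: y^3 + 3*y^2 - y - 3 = (y + 3)*(y^2 - 1) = (y + 1)*(y + 3)*(y - 1)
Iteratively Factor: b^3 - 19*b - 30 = (b + 2)*(b^2 - 2*b - 15) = (b + 2)*(b + 3)*(b - 5)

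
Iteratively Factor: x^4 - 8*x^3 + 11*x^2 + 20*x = (x + 1)*(x^3 - 9*x^2 + 20*x) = x*(x + 1)*(x^2 - 9*x + 20) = x*(x - 5)*(x + 1)*(x - 4)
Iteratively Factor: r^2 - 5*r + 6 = (r - 3)*(r - 2)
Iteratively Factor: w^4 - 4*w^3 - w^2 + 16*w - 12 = (w - 1)*(w^3 - 3*w^2 - 4*w + 12) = (w - 3)*(w - 1)*(w^2 - 4) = (w - 3)*(w - 1)*(w + 2)*(w - 2)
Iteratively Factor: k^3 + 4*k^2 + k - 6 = (k + 3)*(k^2 + k - 2) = (k + 2)*(k + 3)*(k - 1)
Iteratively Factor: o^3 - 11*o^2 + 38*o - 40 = (o - 5)*(o^2 - 6*o + 8) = (o - 5)*(o - 4)*(o - 2)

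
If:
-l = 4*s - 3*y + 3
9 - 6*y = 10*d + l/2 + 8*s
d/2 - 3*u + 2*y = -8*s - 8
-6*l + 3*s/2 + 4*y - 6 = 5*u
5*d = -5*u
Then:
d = 26700/7253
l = 2486/7253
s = -15716/7253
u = -26700/7253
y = -12873/7253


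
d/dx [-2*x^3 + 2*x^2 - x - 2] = -6*x^2 + 4*x - 1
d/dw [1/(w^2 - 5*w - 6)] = (5 - 2*w)/(-w^2 + 5*w + 6)^2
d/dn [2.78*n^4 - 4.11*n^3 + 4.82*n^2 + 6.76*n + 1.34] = 11.12*n^3 - 12.33*n^2 + 9.64*n + 6.76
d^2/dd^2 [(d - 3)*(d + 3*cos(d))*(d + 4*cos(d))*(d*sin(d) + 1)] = -d^4*sin(d) + 3*d^3*sin(d) - 14*d^3*sin(2*d) + 8*d^3*cos(d) + 9*d^2*sin(d) - 27*d^2*sin(3*d) + 42*sqrt(2)*d^2*sin(2*d + pi/4) - 25*d^2*cos(d) - 37*d*sin(d) + 21*d*sin(2*d) + 81*d*sin(3*d) + 33*d*cos(d) - 108*d*cos(2*d) + 36*d*cos(3*d) + 6*d + 48*sin(d) - 45*sin(2*d) + 6*sin(3*d) - 4*cos(d) + 72*cos(2*d) - 54*cos(3*d) - 6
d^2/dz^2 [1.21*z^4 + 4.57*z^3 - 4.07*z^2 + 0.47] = 14.52*z^2 + 27.42*z - 8.14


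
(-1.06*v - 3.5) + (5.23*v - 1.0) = 4.17*v - 4.5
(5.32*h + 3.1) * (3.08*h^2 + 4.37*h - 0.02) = 16.3856*h^3 + 32.7964*h^2 + 13.4406*h - 0.062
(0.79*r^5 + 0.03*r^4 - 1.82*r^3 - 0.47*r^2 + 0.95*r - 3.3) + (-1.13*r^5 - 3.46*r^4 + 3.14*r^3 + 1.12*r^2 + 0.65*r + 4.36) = -0.34*r^5 - 3.43*r^4 + 1.32*r^3 + 0.65*r^2 + 1.6*r + 1.06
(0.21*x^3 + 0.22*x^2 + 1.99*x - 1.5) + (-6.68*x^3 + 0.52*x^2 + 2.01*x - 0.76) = -6.47*x^3 + 0.74*x^2 + 4.0*x - 2.26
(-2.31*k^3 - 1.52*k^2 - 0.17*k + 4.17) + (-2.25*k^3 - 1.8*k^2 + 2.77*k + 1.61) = -4.56*k^3 - 3.32*k^2 + 2.6*k + 5.78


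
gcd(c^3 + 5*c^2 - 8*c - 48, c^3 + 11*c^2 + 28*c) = c + 4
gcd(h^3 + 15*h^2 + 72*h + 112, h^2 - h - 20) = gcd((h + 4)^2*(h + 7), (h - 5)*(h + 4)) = h + 4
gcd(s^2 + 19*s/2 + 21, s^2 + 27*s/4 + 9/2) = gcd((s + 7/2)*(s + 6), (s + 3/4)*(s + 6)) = s + 6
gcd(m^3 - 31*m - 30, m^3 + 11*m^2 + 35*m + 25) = m^2 + 6*m + 5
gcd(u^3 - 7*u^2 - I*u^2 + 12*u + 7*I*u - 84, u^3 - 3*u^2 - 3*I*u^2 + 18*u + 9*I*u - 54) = u + 3*I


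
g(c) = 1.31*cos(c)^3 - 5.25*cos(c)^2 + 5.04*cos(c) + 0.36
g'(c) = -3.93*sin(c)*cos(c)^2 + 10.5*sin(c)*cos(c) - 5.04*sin(c)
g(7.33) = 1.73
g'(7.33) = -0.67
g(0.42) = 1.58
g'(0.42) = 0.52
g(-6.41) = 1.47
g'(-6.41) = -0.19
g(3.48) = -10.17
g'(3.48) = 6.12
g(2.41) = -6.84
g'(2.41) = -10.04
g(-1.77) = -0.85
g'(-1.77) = 7.13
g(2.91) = -10.73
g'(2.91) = -4.36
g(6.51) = 1.50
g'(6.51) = 0.33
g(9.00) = -9.58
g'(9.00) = -7.36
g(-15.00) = -7.07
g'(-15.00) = 9.94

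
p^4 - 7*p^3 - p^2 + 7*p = p*(p - 7)*(p - 1)*(p + 1)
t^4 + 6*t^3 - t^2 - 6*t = t*(t - 1)*(t + 1)*(t + 6)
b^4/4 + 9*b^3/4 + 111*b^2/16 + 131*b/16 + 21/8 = (b/4 + 1/2)*(b + 1/2)*(b + 3)*(b + 7/2)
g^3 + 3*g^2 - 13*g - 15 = (g - 3)*(g + 1)*(g + 5)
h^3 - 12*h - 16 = (h - 4)*(h + 2)^2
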